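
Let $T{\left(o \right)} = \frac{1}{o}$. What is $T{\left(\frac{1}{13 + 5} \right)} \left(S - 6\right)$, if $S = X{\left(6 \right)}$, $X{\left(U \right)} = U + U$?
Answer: $108$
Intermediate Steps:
$X{\left(U \right)} = 2 U$
$S = 12$ ($S = 2 \cdot 6 = 12$)
$T{\left(\frac{1}{13 + 5} \right)} \left(S - 6\right) = \frac{12 - 6}{\frac{1}{13 + 5}} = \frac{1}{\frac{1}{18}} \cdot 6 = 18 \cdot 6 = 108$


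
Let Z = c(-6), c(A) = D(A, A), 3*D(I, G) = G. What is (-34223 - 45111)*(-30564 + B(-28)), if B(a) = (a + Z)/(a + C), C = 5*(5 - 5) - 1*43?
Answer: 172155890676/71 ≈ 2.4247e+9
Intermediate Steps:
D(I, G) = G/3
c(A) = A/3
C = -43 (C = 5*0 - 43 = 0 - 43 = -43)
Z = -2 (Z = (⅓)*(-6) = -2)
B(a) = (-2 + a)/(-43 + a) (B(a) = (a - 2)/(a - 43) = (-2 + a)/(-43 + a))
(-34223 - 45111)*(-30564 + B(-28)) = (-34223 - 45111)*(-30564 + (-2 - 28)/(-43 - 28)) = -79334*(-30564 - 30/(-71)) = -79334*(-30564 - 1/71*(-30)) = -79334*(-30564 + 30/71) = -79334*(-2170014/71) = 172155890676/71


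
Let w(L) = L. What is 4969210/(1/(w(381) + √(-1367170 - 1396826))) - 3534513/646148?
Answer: 1223331980738967/646148 + 168953140*I*√2391 ≈ 1.8933e+9 + 8.2614e+9*I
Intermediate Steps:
4969210/(1/(w(381) + √(-1367170 - 1396826))) - 3534513/646148 = 4969210/(1/(381 + √(-1367170 - 1396826))) - 3534513/646148 = 4969210/(1/(381 + √(-2763996))) - 3534513*1/646148 = 4969210/(1/(381 + 34*I*√2391)) - 3534513/646148 = 4969210*(381 + 34*I*√2391) - 3534513/646148 = (1893269010 + 168953140*I*√2391) - 3534513/646148 = 1223331980738967/646148 + 168953140*I*√2391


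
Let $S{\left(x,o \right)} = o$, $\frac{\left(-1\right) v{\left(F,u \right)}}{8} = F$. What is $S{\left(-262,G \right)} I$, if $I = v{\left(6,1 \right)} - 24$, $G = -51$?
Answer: $3672$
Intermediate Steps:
$v{\left(F,u \right)} = - 8 F$
$I = -72$ ($I = \left(-8\right) 6 - 24 = -48 - 24 = -72$)
$S{\left(-262,G \right)} I = \left(-51\right) \left(-72\right) = 3672$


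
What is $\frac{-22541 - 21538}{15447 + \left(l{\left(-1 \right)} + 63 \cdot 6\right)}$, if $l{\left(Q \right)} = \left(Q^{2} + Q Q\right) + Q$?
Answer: $- \frac{44079}{15826} \approx -2.7852$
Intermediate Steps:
$l{\left(Q \right)} = Q + 2 Q^{2}$ ($l{\left(Q \right)} = \left(Q^{2} + Q^{2}\right) + Q = 2 Q^{2} + Q = Q + 2 Q^{2}$)
$\frac{-22541 - 21538}{15447 + \left(l{\left(-1 \right)} + 63 \cdot 6\right)} = \frac{-22541 - 21538}{15447 + \left(- (1 + 2 \left(-1\right)) + 63 \cdot 6\right)} = - \frac{44079}{15447 + \left(- (1 - 2) + 378\right)} = - \frac{44079}{15447 + \left(\left(-1\right) \left(-1\right) + 378\right)} = - \frac{44079}{15447 + \left(1 + 378\right)} = - \frac{44079}{15447 + 379} = - \frac{44079}{15826}$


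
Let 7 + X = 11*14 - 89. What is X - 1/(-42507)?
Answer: 2465407/42507 ≈ 58.000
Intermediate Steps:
X = 58 (X = -7 + (11*14 - 89) = -7 + (154 - 89) = -7 + 65 = 58)
X - 1/(-42507) = 58 - 1/(-42507) = 58 - 1*(-1/42507) = 58 + 1/42507 = 2465407/42507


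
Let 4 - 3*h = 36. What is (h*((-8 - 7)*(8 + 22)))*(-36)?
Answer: -172800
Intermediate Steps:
h = -32/3 (h = 4/3 - 1/3*36 = 4/3 - 12 = -32/3 ≈ -10.667)
(h*((-8 - 7)*(8 + 22)))*(-36) = -32*(-8 - 7)*(8 + 22)/3*(-36) = -(-160)*30*(-36) = -32/3*(-450)*(-36) = 4800*(-36) = -172800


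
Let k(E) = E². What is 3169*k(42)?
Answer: 5590116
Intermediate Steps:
3169*k(42) = 3169*42² = 3169*1764 = 5590116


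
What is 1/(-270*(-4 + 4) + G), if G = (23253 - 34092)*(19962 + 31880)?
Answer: -1/561915438 ≈ -1.7796e-9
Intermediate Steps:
G = -561915438 (G = -10839*51842 = -561915438)
1/(-270*(-4 + 4) + G) = 1/(-270*(-4 + 4) - 561915438) = 1/(-270*0 - 561915438) = 1/(0 - 561915438) = 1/(-561915438) = -1/561915438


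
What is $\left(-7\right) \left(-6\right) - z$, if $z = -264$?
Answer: $306$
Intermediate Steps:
$\left(-7\right) \left(-6\right) - z = \left(-7\right) \left(-6\right) - -264 = 42 + 264 = 306$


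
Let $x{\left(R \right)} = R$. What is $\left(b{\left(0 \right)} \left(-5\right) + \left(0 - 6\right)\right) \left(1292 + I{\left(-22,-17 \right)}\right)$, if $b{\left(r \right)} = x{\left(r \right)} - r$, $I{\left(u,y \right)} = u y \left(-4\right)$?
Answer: $1224$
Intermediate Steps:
$I{\left(u,y \right)} = - 4 u y$
$b{\left(r \right)} = 0$ ($b{\left(r \right)} = r - r = 0$)
$\left(b{\left(0 \right)} \left(-5\right) + \left(0 - 6\right)\right) \left(1292 + I{\left(-22,-17 \right)}\right) = \left(0 \left(-5\right) + \left(0 - 6\right)\right) \left(1292 - \left(-88\right) \left(-17\right)\right) = \left(0 + \left(0 - 6\right)\right) \left(1292 - 1496\right) = \left(0 - 6\right) \left(-204\right) = \left(-6\right) \left(-204\right) = 1224$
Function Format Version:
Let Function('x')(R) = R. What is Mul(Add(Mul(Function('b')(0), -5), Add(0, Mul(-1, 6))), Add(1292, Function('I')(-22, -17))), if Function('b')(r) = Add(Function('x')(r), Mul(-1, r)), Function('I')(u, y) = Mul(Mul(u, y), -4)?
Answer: 1224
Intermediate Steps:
Function('I')(u, y) = Mul(-4, u, y)
Function('b')(r) = 0 (Function('b')(r) = Add(r, Mul(-1, r)) = 0)
Mul(Add(Mul(Function('b')(0), -5), Add(0, Mul(-1, 6))), Add(1292, Function('I')(-22, -17))) = Mul(Add(Mul(0, -5), Add(0, Mul(-1, 6))), Add(1292, Mul(-4, -22, -17))) = Mul(Add(0, Add(0, -6)), Add(1292, -1496)) = Mul(Add(0, -6), -204) = Mul(-6, -204) = 1224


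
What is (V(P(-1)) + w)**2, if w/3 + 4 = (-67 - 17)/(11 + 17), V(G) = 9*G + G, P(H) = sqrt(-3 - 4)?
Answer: (21 - 10*I*sqrt(7))**2 ≈ -259.0 - 1111.2*I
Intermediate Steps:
P(H) = I*sqrt(7) (P(H) = sqrt(-7) = I*sqrt(7))
V(G) = 10*G
w = -21 (w = -12 + 3*((-67 - 17)/(11 + 17)) = -12 + 3*(-84/28) = -12 + 3*(-84*1/28) = -12 + 3*(-3) = -12 - 9 = -21)
(V(P(-1)) + w)**2 = (10*(I*sqrt(7)) - 21)**2 = (10*I*sqrt(7) - 21)**2 = (-21 + 10*I*sqrt(7))**2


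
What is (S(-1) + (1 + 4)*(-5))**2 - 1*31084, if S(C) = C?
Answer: -30408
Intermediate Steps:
(S(-1) + (1 + 4)*(-5))**2 - 1*31084 = (-1 + (1 + 4)*(-5))**2 - 1*31084 = (-1 + 5*(-5))**2 - 31084 = (-1 - 25)**2 - 31084 = (-26)**2 - 31084 = 676 - 31084 = -30408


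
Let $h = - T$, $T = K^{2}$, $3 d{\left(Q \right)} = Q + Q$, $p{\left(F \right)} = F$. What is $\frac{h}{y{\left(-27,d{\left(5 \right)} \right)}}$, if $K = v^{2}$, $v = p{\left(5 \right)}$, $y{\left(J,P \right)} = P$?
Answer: $- \frac{375}{2} \approx -187.5$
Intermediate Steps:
$d{\left(Q \right)} = \frac{2 Q}{3}$ ($d{\left(Q \right)} = \frac{Q + Q}{3} = \frac{2 Q}{3}$)
$v = 5$
$K = 25$ ($K = 5^{2} = 25$)
$T = 625$ ($T = 25^{2} = 625$)
$h = -625$ ($h = \left(-1\right) 625 = -625$)
$\frac{h}{y{\left(-27,d{\left(5 \right)} \right)}} = - \frac{625}{\frac{2}{3} \cdot 5} = - \frac{625}{\frac{10}{3}} = \left(-625\right) \frac{3}{10} = - \frac{375}{2}$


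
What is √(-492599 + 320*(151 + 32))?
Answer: I*√434039 ≈ 658.82*I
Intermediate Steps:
√(-492599 + 320*(151 + 32)) = √(-492599 + 320*183) = √(-492599 + 58560) = √(-434039) = I*√434039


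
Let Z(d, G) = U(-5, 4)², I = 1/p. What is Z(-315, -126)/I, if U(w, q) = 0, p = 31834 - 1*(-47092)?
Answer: 0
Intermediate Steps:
p = 78926 (p = 31834 + 47092 = 78926)
I = 1/78926 ≈ 1.2670e-5
Z(d, G) = 0 (Z(d, G) = 0² = 0)
Z(-315, -126)/I = 0/(1/78926) = 0*78926 = 0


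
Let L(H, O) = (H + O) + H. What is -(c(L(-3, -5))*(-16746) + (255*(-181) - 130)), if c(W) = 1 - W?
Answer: 247237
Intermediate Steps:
L(H, O) = O + 2*H
-(c(L(-3, -5))*(-16746) + (255*(-181) - 130)) = -((1 - (-5 + 2*(-3)))*(-16746) + (255*(-181) - 130)) = -((1 - (-5 - 6))*(-16746) + (-46155 - 130)) = -((1 - 1*(-11))*(-16746) - 46285) = -((1 + 11)*(-16746) - 46285) = -(12*(-16746) - 46285) = -(-200952 - 46285) = -1*(-247237) = 247237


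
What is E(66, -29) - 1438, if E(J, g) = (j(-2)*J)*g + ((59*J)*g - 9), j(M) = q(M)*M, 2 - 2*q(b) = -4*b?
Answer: -125857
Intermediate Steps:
q(b) = 1 + 2*b (q(b) = 1 - (-2)*b = 1 + 2*b)
j(M) = M*(1 + 2*M) (j(M) = (1 + 2*M)*M = M*(1 + 2*M))
E(J, g) = -9 + 65*J*g (E(J, g) = ((-2*(1 + 2*(-2)))*J)*g + ((59*J)*g - 9) = ((-2*(1 - 4))*J)*g + (59*J*g - 9) = ((-2*(-3))*J)*g + (-9 + 59*J*g) = (6*J)*g + (-9 + 59*J*g) = 6*J*g + (-9 + 59*J*g) = -9 + 65*J*g)
E(66, -29) - 1438 = (-9 + 65*66*(-29)) - 1438 = (-9 - 124410) - 1438 = -124419 - 1438 = -125857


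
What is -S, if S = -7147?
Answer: 7147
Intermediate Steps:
-S = -1*(-7147) = 7147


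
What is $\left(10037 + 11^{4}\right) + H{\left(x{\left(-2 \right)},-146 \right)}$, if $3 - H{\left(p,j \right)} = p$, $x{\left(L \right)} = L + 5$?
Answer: $24678$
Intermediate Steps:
$x{\left(L \right)} = 5 + L$
$H{\left(p,j \right)} = 3 - p$
$\left(10037 + 11^{4}\right) + H{\left(x{\left(-2 \right)},-146 \right)} = \left(10037 + 11^{4}\right) + \left(3 - \left(5 - 2\right)\right) = \left(10037 + 14641\right) + \left(3 - 3\right) = 24678 + \left(3 - 3\right) = 24678 + 0 = 24678$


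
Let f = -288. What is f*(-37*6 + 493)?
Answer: -78048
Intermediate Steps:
f*(-37*6 + 493) = -288*(-37*6 + 493) = -288*(-222 + 493) = -288*271 = -78048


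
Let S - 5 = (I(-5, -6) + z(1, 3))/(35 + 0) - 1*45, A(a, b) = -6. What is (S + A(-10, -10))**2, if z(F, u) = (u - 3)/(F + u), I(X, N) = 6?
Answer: 2572816/1225 ≈ 2100.3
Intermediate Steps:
z(F, u) = (-3 + u)/(F + u)
S = -1394/35 (S = 5 + ((6 + (-3 + 3)/(1 + 3))/(35 + 0) - 1*45) = 5 + ((6 + 0/4)/35 - 45) = 5 + ((6 + (1/4)*0)*(1/35) - 45) = 5 + ((6 + 0)*(1/35) - 45) = 5 + (6*(1/35) - 45) = 5 + (6/35 - 45) = 5 - 1569/35 = -1394/35 ≈ -39.829)
(S + A(-10, -10))**2 = (-1394/35 - 6)**2 = (-1604/35)**2 = 2572816/1225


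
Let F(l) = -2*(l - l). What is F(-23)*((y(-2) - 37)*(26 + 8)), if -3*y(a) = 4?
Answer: 0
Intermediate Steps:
y(a) = -4/3 (y(a) = -⅓*4 = -4/3)
F(l) = 0 (F(l) = -2*0 = 0)
F(-23)*((y(-2) - 37)*(26 + 8)) = 0*((-4/3 - 37)*(26 + 8)) = 0*(-115/3*34) = 0*(-3910/3) = 0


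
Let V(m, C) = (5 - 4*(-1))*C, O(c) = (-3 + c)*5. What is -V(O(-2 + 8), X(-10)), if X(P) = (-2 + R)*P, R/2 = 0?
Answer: -180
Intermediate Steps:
R = 0 (R = 2*0 = 0)
O(c) = -15 + 5*c
X(P) = -2*P (X(P) = (-2 + 0)*P = -2*P)
V(m, C) = 9*C (V(m, C) = (5 + 4)*C = 9*C)
-V(O(-2 + 8), X(-10)) = -9*(-2*(-10)) = -9*20 = -1*180 = -180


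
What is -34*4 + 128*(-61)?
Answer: -7944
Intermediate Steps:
-34*4 + 128*(-61) = -136 - 7808 = -7944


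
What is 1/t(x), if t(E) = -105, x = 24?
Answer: -1/105 ≈ -0.0095238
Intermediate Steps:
1/t(x) = 1/(-105) = -1/105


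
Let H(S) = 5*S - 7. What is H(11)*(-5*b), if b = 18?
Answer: -4320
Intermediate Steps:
H(S) = -7 + 5*S
H(11)*(-5*b) = (-7 + 5*11)*(-5*18) = (-7 + 55)*(-90) = 48*(-90) = -4320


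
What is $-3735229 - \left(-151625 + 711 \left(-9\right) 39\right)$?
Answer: $-3334043$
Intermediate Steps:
$-3735229 - \left(-151625 + 711 \left(-9\right) 39\right) = -3735229 + \left(\left(114 - -249561\right) + 151511\right) = -3735229 + \left(\left(114 + 249561\right) + 151511\right) = -3735229 + \left(249675 + 151511\right) = -3735229 + 401186 = -3334043$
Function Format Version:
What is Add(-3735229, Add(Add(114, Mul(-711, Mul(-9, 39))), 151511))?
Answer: -3334043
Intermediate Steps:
Add(-3735229, Add(Add(114, Mul(-711, Mul(-9, 39))), 151511)) = Add(-3735229, Add(Add(114, Mul(-711, -351)), 151511)) = Add(-3735229, Add(Add(114, 249561), 151511)) = Add(-3735229, Add(249675, 151511)) = Add(-3735229, 401186) = -3334043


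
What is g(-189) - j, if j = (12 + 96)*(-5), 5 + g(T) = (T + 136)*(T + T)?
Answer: 20569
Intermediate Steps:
g(T) = -5 + 2*T*(136 + T) (g(T) = -5 + (T + 136)*(T + T) = -5 + (136 + T)*(2*T) = -5 + 2*T*(136 + T))
j = -540 (j = 108*(-5) = -540)
g(-189) - j = (-5 + 2*(-189)**2 + 272*(-189)) - 1*(-540) = (-5 + 2*35721 - 51408) + 540 = (-5 + 71442 - 51408) + 540 = 20029 + 540 = 20569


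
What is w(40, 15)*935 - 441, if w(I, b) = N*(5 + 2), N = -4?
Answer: -26621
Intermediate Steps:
w(I, b) = -28 (w(I, b) = -4*(5 + 2) = -4*7 = -28)
w(40, 15)*935 - 441 = -28*935 - 441 = -26180 - 441 = -26621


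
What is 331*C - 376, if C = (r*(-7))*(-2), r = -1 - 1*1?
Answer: -9644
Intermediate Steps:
r = -2 (r = -1 - 1 = -2)
C = -28 (C = -2*(-7)*(-2) = 14*(-2) = -28)
331*C - 376 = 331*(-28) - 376 = -9268 - 376 = -9644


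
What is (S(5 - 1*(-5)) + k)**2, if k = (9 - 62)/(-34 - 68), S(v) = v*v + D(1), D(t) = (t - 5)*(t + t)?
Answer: 89056969/10404 ≈ 8559.9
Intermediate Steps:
D(t) = 2*t*(-5 + t) (D(t) = (-5 + t)*(2*t) = 2*t*(-5 + t))
S(v) = -8 + v**2 (S(v) = v*v + 2*1*(-5 + 1) = v**2 + 2*1*(-4) = v**2 - 8 = -8 + v**2)
k = 53/102 (k = -53/(-102) = -53*(-1/102) = 53/102 ≈ 0.51961)
(S(5 - 1*(-5)) + k)**2 = ((-8 + (5 - 1*(-5))**2) + 53/102)**2 = ((-8 + (5 + 5)**2) + 53/102)**2 = ((-8 + 10**2) + 53/102)**2 = ((-8 + 100) + 53/102)**2 = (92 + 53/102)**2 = (9437/102)**2 = 89056969/10404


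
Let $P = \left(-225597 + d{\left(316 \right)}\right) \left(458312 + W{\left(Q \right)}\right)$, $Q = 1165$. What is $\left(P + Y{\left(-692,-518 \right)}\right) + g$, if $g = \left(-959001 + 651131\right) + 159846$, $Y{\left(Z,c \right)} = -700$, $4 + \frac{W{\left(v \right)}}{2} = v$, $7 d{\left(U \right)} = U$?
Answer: $- \frac{727279020210}{7} \approx -1.039 \cdot 10^{11}$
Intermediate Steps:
$d{\left(U \right)} = \frac{U}{7}$
$W{\left(v \right)} = -8 + 2 v$
$g = -148024$ ($g = -307870 + 159846 = -148024$)
$P = - \frac{727277979142}{7}$ ($P = \left(-225597 + \frac{1}{7} \cdot 316\right) \left(458312 + \left(-8 + 2 \cdot 1165\right)\right) = \left(-225597 + \frac{316}{7}\right) \left(458312 + \left(-8 + 2330\right)\right) = - \frac{1578863 \left(458312 + 2322\right)}{7} = \left(- \frac{1578863}{7}\right) 460634 = - \frac{727277979142}{7} \approx -1.039 \cdot 10^{11}$)
$\left(P + Y{\left(-692,-518 \right)}\right) + g = \left(- \frac{727277979142}{7} - 700\right) - 148024 = - \frac{727277984042}{7} - 148024 = - \frac{727279020210}{7}$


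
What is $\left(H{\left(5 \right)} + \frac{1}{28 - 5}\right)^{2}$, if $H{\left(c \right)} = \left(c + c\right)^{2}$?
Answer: $\frac{5294601}{529} \approx 10009.0$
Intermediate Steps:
$H{\left(c \right)} = 4 c^{2}$ ($H{\left(c \right)} = \left(2 c\right)^{2} = 4 c^{2}$)
$\left(H{\left(5 \right)} + \frac{1}{28 - 5}\right)^{2} = \left(4 \cdot 5^{2} + \frac{1}{28 - 5}\right)^{2} = \left(4 \cdot 25 + \frac{1}{23}\right)^{2} = \left(100 + \frac{1}{23}\right)^{2} = \left(\frac{2301}{23}\right)^{2} = \frac{5294601}{529}$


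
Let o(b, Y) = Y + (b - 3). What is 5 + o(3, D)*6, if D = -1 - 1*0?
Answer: -1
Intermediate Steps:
D = -1 (D = -1 + 0 = -1)
o(b, Y) = -3 + Y + b (o(b, Y) = Y + (-3 + b) = -3 + Y + b)
5 + o(3, D)*6 = 5 + (-3 - 1 + 3)*6 = 5 - 1*6 = 5 - 6 = -1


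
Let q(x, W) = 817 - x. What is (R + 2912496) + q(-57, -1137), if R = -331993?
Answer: 2581377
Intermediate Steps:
(R + 2912496) + q(-57, -1137) = (-331993 + 2912496) + (817 - 1*(-57)) = 2580503 + (817 + 57) = 2580503 + 874 = 2581377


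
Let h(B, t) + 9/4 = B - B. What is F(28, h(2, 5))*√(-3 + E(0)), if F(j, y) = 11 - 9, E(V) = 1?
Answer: 2*I*√2 ≈ 2.8284*I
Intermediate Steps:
h(B, t) = -9/4 (h(B, t) = -9/4 + (B - B) = -9/4 + 0 = -9/4)
F(j, y) = 2
F(28, h(2, 5))*√(-3 + E(0)) = 2*√(-3 + 1) = 2*√(-2) = 2*(I*√2) = 2*I*√2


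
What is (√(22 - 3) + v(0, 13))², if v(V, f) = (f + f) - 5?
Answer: (21 + √19)² ≈ 643.07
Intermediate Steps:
v(V, f) = -5 + 2*f (v(V, f) = 2*f - 5 = -5 + 2*f)
(√(22 - 3) + v(0, 13))² = (√(22 - 3) + (-5 + 2*13))² = (√19 + (-5 + 26))² = (√19 + 21)² = (21 + √19)²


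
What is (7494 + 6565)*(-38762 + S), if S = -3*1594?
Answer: -612185096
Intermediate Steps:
S = -4782
(7494 + 6565)*(-38762 + S) = (7494 + 6565)*(-38762 - 4782) = 14059*(-43544) = -612185096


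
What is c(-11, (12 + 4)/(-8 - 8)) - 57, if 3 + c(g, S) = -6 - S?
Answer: -65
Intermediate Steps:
c(g, S) = -9 - S (c(g, S) = -3 + (-6 - S) = -9 - S)
c(-11, (12 + 4)/(-8 - 8)) - 57 = (-9 - (12 + 4)/(-8 - 8)) - 57 = (-9 - 16/(-16)) - 57 = (-9 - 16*(-1)/16) - 57 = (-9 - 1*(-1)) - 57 = (-9 + 1) - 57 = -8 - 57 = -65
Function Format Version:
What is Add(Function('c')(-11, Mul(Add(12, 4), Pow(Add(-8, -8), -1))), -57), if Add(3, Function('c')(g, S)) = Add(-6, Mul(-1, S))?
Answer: -65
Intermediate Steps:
Function('c')(g, S) = Add(-9, Mul(-1, S)) (Function('c')(g, S) = Add(-3, Add(-6, Mul(-1, S))) = Add(-9, Mul(-1, S)))
Add(Function('c')(-11, Mul(Add(12, 4), Pow(Add(-8, -8), -1))), -57) = Add(Add(-9, Mul(-1, Mul(Add(12, 4), Pow(Add(-8, -8), -1)))), -57) = Add(Add(-9, Mul(-1, Mul(16, Pow(-16, -1)))), -57) = Add(Add(-9, Mul(-1, Mul(16, Rational(-1, 16)))), -57) = Add(Add(-9, Mul(-1, -1)), -57) = Add(Add(-9, 1), -57) = Add(-8, -57) = -65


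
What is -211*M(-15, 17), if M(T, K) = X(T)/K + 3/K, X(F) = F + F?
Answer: 5697/17 ≈ 335.12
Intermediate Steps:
X(F) = 2*F
M(T, K) = 3/K + 2*T/K (M(T, K) = (2*T)/K + 3/K = 2*T/K + 3/K = 3/K + 2*T/K)
-211*M(-15, 17) = -211*(3 + 2*(-15))/17 = -211*(3 - 30)/17 = -211*(-27)/17 = -211*(-27/17) = 5697/17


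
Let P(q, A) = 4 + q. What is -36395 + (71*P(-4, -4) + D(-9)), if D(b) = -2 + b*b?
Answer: -36316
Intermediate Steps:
D(b) = -2 + b²
-36395 + (71*P(-4, -4) + D(-9)) = -36395 + (71*(4 - 4) + (-2 + (-9)²)) = -36395 + (71*0 + (-2 + 81)) = -36395 + (0 + 79) = -36395 + 79 = -36316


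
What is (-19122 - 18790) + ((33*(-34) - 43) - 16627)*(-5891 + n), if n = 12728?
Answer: -121681816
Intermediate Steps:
(-19122 - 18790) + ((33*(-34) - 43) - 16627)*(-5891 + n) = (-19122 - 18790) + ((33*(-34) - 43) - 16627)*(-5891 + 12728) = -37912 + ((-1122 - 43) - 16627)*6837 = -37912 + (-1165 - 16627)*6837 = -37912 - 17792*6837 = -37912 - 121643904 = -121681816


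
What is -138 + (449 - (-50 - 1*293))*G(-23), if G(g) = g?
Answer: -18354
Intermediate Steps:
-138 + (449 - (-50 - 1*293))*G(-23) = -138 + (449 - (-50 - 1*293))*(-23) = -138 + (449 - (-50 - 293))*(-23) = -138 + (449 - 1*(-343))*(-23) = -138 + (449 + 343)*(-23) = -138 + 792*(-23) = -138 - 18216 = -18354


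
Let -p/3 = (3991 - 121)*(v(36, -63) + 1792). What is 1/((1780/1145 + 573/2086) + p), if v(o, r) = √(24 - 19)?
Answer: -4747552322179115218/98773233292546975250207809 + 2649303984153960*√5/98773233292546975250207809 ≈ -4.8005e-8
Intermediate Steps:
v(o, r) = √5
p = -20805120 - 11610*√5 (p = -3*(3991 - 121)*(√5 + 1792) = -11610*(1792 + √5) = -3*(6935040 + 3870*√5) = -20805120 - 11610*√5 ≈ -2.0831e+7)
1/((1780/1145 + 573/2086) + p) = 1/((1780/1145 + 573/2086) + (-20805120 - 11610*√5)) = 1/((1780*(1/1145) + 573*(1/2086)) + (-20805120 - 11610*√5)) = 1/((356/229 + 573/2086) + (-20805120 - 11610*√5)) = 1/(873833/477694 + (-20805120 - 11610*√5)) = 1/(-9938480119447/477694 - 11610*√5)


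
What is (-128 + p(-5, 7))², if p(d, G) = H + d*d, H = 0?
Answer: 10609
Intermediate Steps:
p(d, G) = d² (p(d, G) = 0 + d*d = 0 + d² = d²)
(-128 + p(-5, 7))² = (-128 + (-5)²)² = (-128 + 25)² = (-103)² = 10609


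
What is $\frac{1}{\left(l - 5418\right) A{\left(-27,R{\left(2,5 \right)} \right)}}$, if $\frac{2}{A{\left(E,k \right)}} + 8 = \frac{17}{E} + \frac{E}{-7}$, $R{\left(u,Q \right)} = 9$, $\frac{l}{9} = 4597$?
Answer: $- \frac{451}{6795495} \approx -6.6367 \cdot 10^{-5}$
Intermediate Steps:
$l = 41373$ ($l = 9 \cdot 4597 = 41373$)
$A{\left(E,k \right)} = \frac{2}{-8 + \frac{17}{E} - \frac{E}{7}}$ ($A{\left(E,k \right)} = \frac{2}{-8 + \left(\frac{17}{E} + \frac{E}{-7}\right)} = \frac{2}{-8 + \left(\frac{17}{E} + E \left(- \frac{1}{7}\right)\right)} = \frac{2}{-8 - \left(- \frac{17}{E} + \frac{E}{7}\right)} = \frac{2}{-8 + \frac{17}{E} - \frac{E}{7}}$)
$\frac{1}{\left(l - 5418\right) A{\left(-27,R{\left(2,5 \right)} \right)}} = \frac{1}{\left(41373 - 5418\right) \left(\left(-14\right) \left(-27\right) \frac{1}{-119 + \left(-27\right)^{2} + 56 \left(-27\right)}\right)} = \frac{1}{35955 \left(\left(-14\right) \left(-27\right) \frac{1}{-119 + 729 - 1512}\right)} = \frac{1}{35955 \left(\left(-14\right) \left(-27\right) \frac{1}{-902}\right)} = \frac{1}{35955 \left(\left(-14\right) \left(-27\right) \left(- \frac{1}{902}\right)\right)} = \frac{1}{35955 \left(- \frac{189}{451}\right)} = \frac{1}{35955} \left(- \frac{451}{189}\right) = - \frac{451}{6795495}$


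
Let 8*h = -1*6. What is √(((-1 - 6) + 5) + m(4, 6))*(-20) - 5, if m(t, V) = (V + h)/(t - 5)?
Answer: -5 - 10*I*√29 ≈ -5.0 - 53.852*I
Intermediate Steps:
h = -¾ (h = (-1*6)/8 = (⅛)*(-6) = -¾ ≈ -0.75000)
m(t, V) = (-¾ + V)/(-5 + t) (m(t, V) = (V - ¾)/(t - 5) = (-¾ + V)/(-5 + t))
√(((-1 - 6) + 5) + m(4, 6))*(-20) - 5 = √(((-1 - 6) + 5) + (-¾ + 6)/(-5 + 4))*(-20) - 5 = √((-7 + 5) + (21/4)/(-1))*(-20) - 5 = √(-2 - 1*21/4)*(-20) - 5 = √(-2 - 21/4)*(-20) - 5 = √(-29/4)*(-20) - 5 = (I*√29/2)*(-20) - 5 = -10*I*√29 - 5 = -5 - 10*I*√29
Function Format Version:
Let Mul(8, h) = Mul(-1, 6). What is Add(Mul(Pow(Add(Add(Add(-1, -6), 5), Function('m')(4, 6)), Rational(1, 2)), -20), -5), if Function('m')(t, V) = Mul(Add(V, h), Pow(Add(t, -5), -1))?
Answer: Add(-5, Mul(-10, I, Pow(29, Rational(1, 2)))) ≈ Add(-5.0000, Mul(-53.852, I))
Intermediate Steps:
h = Rational(-3, 4) (h = Mul(Rational(1, 8), Mul(-1, 6)) = Mul(Rational(1, 8), -6) = Rational(-3, 4) ≈ -0.75000)
Function('m')(t, V) = Mul(Pow(Add(-5, t), -1), Add(Rational(-3, 4), V)) (Function('m')(t, V) = Mul(Add(V, Rational(-3, 4)), Pow(Add(t, -5), -1)) = Mul(Add(Rational(-3, 4), V), Pow(Add(-5, t), -1)) = Mul(Pow(Add(-5, t), -1), Add(Rational(-3, 4), V)))
Add(Mul(Pow(Add(Add(Add(-1, -6), 5), Function('m')(4, 6)), Rational(1, 2)), -20), -5) = Add(Mul(Pow(Add(Add(Add(-1, -6), 5), Mul(Pow(Add(-5, 4), -1), Add(Rational(-3, 4), 6))), Rational(1, 2)), -20), -5) = Add(Mul(Pow(Add(Add(-7, 5), Mul(Pow(-1, -1), Rational(21, 4))), Rational(1, 2)), -20), -5) = Add(Mul(Pow(Add(-2, Mul(-1, Rational(21, 4))), Rational(1, 2)), -20), -5) = Add(Mul(Pow(Add(-2, Rational(-21, 4)), Rational(1, 2)), -20), -5) = Add(Mul(Pow(Rational(-29, 4), Rational(1, 2)), -20), -5) = Add(Mul(Mul(Rational(1, 2), I, Pow(29, Rational(1, 2))), -20), -5) = Add(Mul(-10, I, Pow(29, Rational(1, 2))), -5) = Add(-5, Mul(-10, I, Pow(29, Rational(1, 2))))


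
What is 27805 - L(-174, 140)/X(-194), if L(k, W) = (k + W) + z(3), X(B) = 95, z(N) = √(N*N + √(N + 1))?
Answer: 2641509/95 - √11/95 ≈ 27805.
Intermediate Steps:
z(N) = √(N² + √(1 + N))
L(k, W) = W + k + √11 (L(k, W) = (k + W) + √(3² + √(1 + 3)) = (W + k) + √(9 + √4) = (W + k) + √(9 + 2) = (W + k) + √11 = W + k + √11)
27805 - L(-174, 140)/X(-194) = 27805 - (140 - 174 + √11)/95 = 27805 - (-34 + √11)/95 = 27805 - (-34/95 + √11/95) = 27805 + (34/95 - √11/95) = 2641509/95 - √11/95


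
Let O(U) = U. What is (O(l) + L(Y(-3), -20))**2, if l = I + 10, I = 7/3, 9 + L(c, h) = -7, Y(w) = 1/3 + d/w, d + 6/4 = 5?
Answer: 121/9 ≈ 13.444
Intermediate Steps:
d = 7/2 (d = -3/2 + 5 = 7/2 ≈ 3.5000)
Y(w) = 1/3 + 7/(2*w)
L(c, h) = -16 (L(c, h) = -9 - 7 = -16)
I = 7/3 (I = 7*(1/3) = 7/3 ≈ 2.3333)
l = 37/3 (l = 7/3 + 10 = 37/3 ≈ 12.333)
(O(l) + L(Y(-3), -20))**2 = (37/3 - 16)**2 = (-11/3)**2 = 121/9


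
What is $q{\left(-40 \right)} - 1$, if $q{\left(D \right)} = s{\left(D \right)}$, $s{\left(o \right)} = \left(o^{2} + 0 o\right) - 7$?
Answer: $1592$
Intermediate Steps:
$s{\left(o \right)} = -7 + o^{2}$ ($s{\left(o \right)} = \left(o^{2} + 0\right) - 7 = o^{2} - 7 = -7 + o^{2}$)
$q{\left(D \right)} = -7 + D^{2}$
$q{\left(-40 \right)} - 1 = \left(-7 + \left(-40\right)^{2}\right) - 1 = \left(-7 + 1600\right) - 1 = 1593 - 1 = 1592$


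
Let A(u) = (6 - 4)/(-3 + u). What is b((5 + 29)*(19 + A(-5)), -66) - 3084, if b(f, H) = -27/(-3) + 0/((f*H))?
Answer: -3075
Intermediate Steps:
A(u) = 2/(-3 + u)
b(f, H) = 9 (b(f, H) = -27*(-1/3) + 0/((H*f)) = 9 + 0*(1/(H*f)) = 9 + 0 = 9)
b((5 + 29)*(19 + A(-5)), -66) - 3084 = 9 - 3084 = -3075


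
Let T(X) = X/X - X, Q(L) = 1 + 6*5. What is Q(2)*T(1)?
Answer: 0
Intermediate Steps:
Q(L) = 31 (Q(L) = 1 + 30 = 31)
T(X) = 1 - X
Q(2)*T(1) = 31*(1 - 1*1) = 31*(1 - 1) = 31*0 = 0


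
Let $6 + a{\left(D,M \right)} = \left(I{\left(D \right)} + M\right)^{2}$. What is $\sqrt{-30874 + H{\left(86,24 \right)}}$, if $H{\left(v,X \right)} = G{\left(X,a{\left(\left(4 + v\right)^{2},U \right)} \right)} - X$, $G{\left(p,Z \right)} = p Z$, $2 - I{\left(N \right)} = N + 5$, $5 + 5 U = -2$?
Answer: $\frac{\sqrt{39408003566}}{5} \approx 39703.0$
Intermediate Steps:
$U = - \frac{7}{5}$ ($U = -1 + \frac{1}{5} \left(-2\right) = -1 - \frac{2}{5} = - \frac{7}{5} \approx -1.4$)
$I{\left(N \right)} = -3 - N$ ($I{\left(N \right)} = 2 - \left(N + 5\right) = 2 - \left(5 + N\right) = -3 - N$)
$a{\left(D,M \right)} = -6 + \left(-3 + M - D\right)^{2}$ ($a{\left(D,M \right)} = -6 + \left(\left(-3 - D\right) + M\right)^{2} = -6 + \left(-3 + M - D\right)^{2}$)
$G{\left(p,Z \right)} = Z p$
$H{\left(v,X \right)} = - X + X \left(-6 + \left(\frac{22}{5} + \left(4 + v\right)^{2}\right)^{2}\right)$ ($H{\left(v,X \right)} = \left(-6 + \left(3 + \left(4 + v\right)^{2} - - \frac{7}{5}\right)^{2}\right) X - X = \left(-6 + \left(3 + \left(4 + v\right)^{2} + \frac{7}{5}\right)^{2}\right) X - X = \left(-6 + \left(\frac{22}{5} + \left(4 + v\right)^{2}\right)^{2}\right) X - X = X \left(-6 + \left(\frac{22}{5} + \left(4 + v\right)^{2}\right)^{2}\right) - X = - X + X \left(-6 + \left(\frac{22}{5} + \left(4 + v\right)^{2}\right)^{2}\right)$)
$\sqrt{-30874 + H{\left(86,24 \right)}} = \sqrt{-30874 + \frac{1}{25} \cdot 24 \left(-175 + \left(22 + 5 \left(4 + 86\right)^{2}\right)^{2}\right)} = \sqrt{-30874 + \frac{1}{25} \cdot 24 \left(-175 + \left(22 + 5 \cdot 90^{2}\right)^{2}\right)} = \sqrt{-30874 + \frac{1}{25} \cdot 24 \left(-175 + \left(22 + 5 \cdot 8100\right)^{2}\right)} = \sqrt{-30874 + \frac{1}{25} \cdot 24 \left(-175 + \left(22 + 40500\right)^{2}\right)} = \sqrt{-30874 + \frac{1}{25} \cdot 24 \left(-175 + 40522^{2}\right)} = \sqrt{-30874 + \frac{1}{25} \cdot 24 \left(-175 + 1642032484\right)} = \sqrt{-30874 + \frac{1}{25} \cdot 24 \cdot 1642032309} = \sqrt{-30874 + \frac{39408775416}{25}} = \sqrt{\frac{39408003566}{25}} = \frac{\sqrt{39408003566}}{5}$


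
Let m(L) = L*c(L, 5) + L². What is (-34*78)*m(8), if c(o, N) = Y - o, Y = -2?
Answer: 42432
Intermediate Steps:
c(o, N) = -2 - o
m(L) = L² + L*(-2 - L) (m(L) = L*(-2 - L) + L² = L² + L*(-2 - L))
(-34*78)*m(8) = (-34*78)*(-2*8) = -2652*(-16) = 42432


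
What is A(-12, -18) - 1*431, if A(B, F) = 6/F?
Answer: -1294/3 ≈ -431.33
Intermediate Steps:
A(-12, -18) - 1*431 = 6/(-18) - 1*431 = 6*(-1/18) - 431 = -1/3 - 431 = -1294/3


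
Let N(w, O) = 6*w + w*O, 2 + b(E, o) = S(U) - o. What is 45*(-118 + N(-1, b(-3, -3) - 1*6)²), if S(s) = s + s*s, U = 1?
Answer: -4905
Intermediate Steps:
S(s) = s + s²
b(E, o) = -o (b(E, o) = -2 + (1*(1 + 1) - o) = -2 + (1*2 - o) = -2 + (2 - o) = -o)
N(w, O) = 6*w + O*w
45*(-118 + N(-1, b(-3, -3) - 1*6)²) = 45*(-118 + (-(6 + (-1*(-3) - 1*6)))²) = 45*(-118 + (-(6 + (3 - 6)))²) = 45*(-118 + (-(6 - 3))²) = 45*(-118 + (-1*3)²) = 45*(-118 + (-3)²) = 45*(-118 + 9) = 45*(-109) = -4905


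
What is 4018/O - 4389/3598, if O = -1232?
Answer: -101347/22616 ≈ -4.4812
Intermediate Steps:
4018/O - 4389/3598 = 4018/(-1232) - 4389/3598 = 4018*(-1/1232) - 4389*1/3598 = -287/88 - 627/514 = -101347/22616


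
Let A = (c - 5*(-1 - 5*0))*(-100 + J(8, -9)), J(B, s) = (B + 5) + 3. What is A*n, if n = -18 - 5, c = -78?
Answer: -141036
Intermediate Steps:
n = -23
J(B, s) = 8 + B (J(B, s) = (5 + B) + 3 = 8 + B)
A = 6132 (A = (-78 - 5*(-1 - 5*0))*(-100 + (8 + 8)) = (-78 - 5*(-1 + 0))*(-100 + 16) = (-78 - 5*(-1))*(-84) = (-78 + 5)*(-84) = -73*(-84) = 6132)
A*n = 6132*(-23) = -141036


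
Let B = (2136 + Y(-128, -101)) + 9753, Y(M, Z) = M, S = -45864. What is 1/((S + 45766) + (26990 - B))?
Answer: 1/15131 ≈ 6.6089e-5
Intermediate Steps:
B = 11761 (B = (2136 - 128) + 9753 = 2008 + 9753 = 11761)
1/((S + 45766) + (26990 - B)) = 1/((-45864 + 45766) + (26990 - 1*11761)) = 1/(-98 + (26990 - 11761)) = 1/(-98 + 15229) = 1/15131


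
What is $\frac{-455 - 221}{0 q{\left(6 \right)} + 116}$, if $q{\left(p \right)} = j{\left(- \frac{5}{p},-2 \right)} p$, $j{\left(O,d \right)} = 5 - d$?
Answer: $- \frac{169}{29} \approx -5.8276$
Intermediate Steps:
$q{\left(p \right)} = 7 p$ ($q{\left(p \right)} = \left(5 - -2\right) p = \left(5 + 2\right) p = 7 p$)
$\frac{-455 - 221}{0 q{\left(6 \right)} + 116} = \frac{-455 - 221}{0 \cdot 7 \cdot 6 + 116} = - \frac{676}{0 \cdot 42 + 116} = - \frac{676}{0 + 116} = - \frac{676}{116} = \left(-676\right) \frac{1}{116} = - \frac{169}{29}$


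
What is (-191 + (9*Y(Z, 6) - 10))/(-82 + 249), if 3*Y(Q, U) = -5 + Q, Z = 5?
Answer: -201/167 ≈ -1.2036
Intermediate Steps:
Y(Q, U) = -5/3 + Q/3 (Y(Q, U) = (-5 + Q)/3 = -5/3 + Q/3)
(-191 + (9*Y(Z, 6) - 10))/(-82 + 249) = (-191 + (9*(-5/3 + (⅓)*5) - 10))/(-82 + 249) = (-191 + (9*(-5/3 + 5/3) - 10))/167 = (-191 + (9*0 - 10))*(1/167) = (-191 + (0 - 10))*(1/167) = (-191 - 10)*(1/167) = -201*1/167 = -201/167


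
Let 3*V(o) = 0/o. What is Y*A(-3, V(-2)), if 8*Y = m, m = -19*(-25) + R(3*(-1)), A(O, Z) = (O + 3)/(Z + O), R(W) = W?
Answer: 0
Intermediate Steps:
V(o) = 0 (V(o) = (0/o)/3 = (⅓)*0 = 0)
A(O, Z) = (3 + O)/(O + Z)
m = 472 (m = -19*(-25) + 3*(-1) = 475 - 3 = 472)
Y = 59 (Y = (⅛)*472 = 59)
Y*A(-3, V(-2)) = 59*((3 - 3)/(-3 + 0)) = 59*(0/(-3)) = 59*(-⅓*0) = 59*0 = 0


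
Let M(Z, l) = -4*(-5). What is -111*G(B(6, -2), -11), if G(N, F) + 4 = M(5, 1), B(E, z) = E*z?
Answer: -1776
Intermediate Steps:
M(Z, l) = 20
G(N, F) = 16 (G(N, F) = -4 + 20 = 16)
-111*G(B(6, -2), -11) = -111*16 = -1776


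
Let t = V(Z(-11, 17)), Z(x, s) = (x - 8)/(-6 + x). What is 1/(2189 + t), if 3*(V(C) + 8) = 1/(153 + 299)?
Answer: 1356/2957437 ≈ 0.00045851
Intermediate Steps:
Z(x, s) = (-8 + x)/(-6 + x)
V(C) = -10847/1356 (V(C) = -8 + 1/(3*(153 + 299)) = -8 + (⅓)/452 = -8 + (⅓)*(1/452) = -8 + 1/1356 = -10847/1356)
t = -10847/1356 ≈ -7.9993
1/(2189 + t) = 1/(2189 - 10847/1356) = 1/(2957437/1356) = 1356/2957437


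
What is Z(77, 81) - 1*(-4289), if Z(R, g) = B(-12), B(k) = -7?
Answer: 4282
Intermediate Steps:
Z(R, g) = -7
Z(77, 81) - 1*(-4289) = -7 - 1*(-4289) = -7 + 4289 = 4282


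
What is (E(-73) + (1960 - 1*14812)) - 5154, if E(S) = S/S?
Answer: -18005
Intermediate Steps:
E(S) = 1
(E(-73) + (1960 - 1*14812)) - 5154 = (1 + (1960 - 1*14812)) - 5154 = (1 + (1960 - 14812)) - 5154 = (1 - 12852) - 5154 = -12851 - 5154 = -18005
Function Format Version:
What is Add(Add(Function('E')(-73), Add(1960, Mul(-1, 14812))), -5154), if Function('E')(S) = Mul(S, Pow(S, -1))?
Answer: -18005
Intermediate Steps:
Function('E')(S) = 1
Add(Add(Function('E')(-73), Add(1960, Mul(-1, 14812))), -5154) = Add(Add(1, Add(1960, Mul(-1, 14812))), -5154) = Add(Add(1, Add(1960, -14812)), -5154) = Add(Add(1, -12852), -5154) = Add(-12851, -5154) = -18005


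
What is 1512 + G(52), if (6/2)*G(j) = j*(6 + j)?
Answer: 7552/3 ≈ 2517.3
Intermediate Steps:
G(j) = j*(6 + j)/3 (G(j) = (j*(6 + j))/3 = j*(6 + j)/3)
1512 + G(52) = 1512 + (1/3)*52*(6 + 52) = 1512 + (1/3)*52*58 = 1512 + 3016/3 = 7552/3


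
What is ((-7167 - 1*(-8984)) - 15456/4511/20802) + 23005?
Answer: 388207067038/15639637 ≈ 24822.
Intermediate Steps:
((-7167 - 1*(-8984)) - 15456/4511/20802) + 23005 = ((-7167 + 8984) - 15456*1/4511*(1/20802)) + 23005 = (1817 - 15456/4511*1/20802) + 23005 = (1817 - 2576/15639637) + 23005 = 28417217853/15639637 + 23005 = 388207067038/15639637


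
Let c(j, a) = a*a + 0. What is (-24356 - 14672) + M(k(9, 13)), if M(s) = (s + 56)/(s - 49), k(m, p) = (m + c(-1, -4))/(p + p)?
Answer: -48747453/1249 ≈ -39029.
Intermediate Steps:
c(j, a) = a² (c(j, a) = a² + 0 = a²)
k(m, p) = (16 + m)/(2*p) (k(m, p) = (m + (-4)²)/(p + p) = (m + 16)/((2*p)) = (16 + m)*(1/(2*p)) = (16 + m)/(2*p))
M(s) = (56 + s)/(-49 + s)
(-24356 - 14672) + M(k(9, 13)) = (-24356 - 14672) + (56 + (½)*(16 + 9)/13)/(-49 + (½)*(16 + 9)/13) = -39028 + (56 + (½)*(1/13)*25)/(-49 + (½)*(1/13)*25) = -39028 + (56 + 25/26)/(-49 + 25/26) = -39028 + (1481/26)/(-1249/26) = -39028 - 26/1249*1481/26 = -39028 - 1481/1249 = -48747453/1249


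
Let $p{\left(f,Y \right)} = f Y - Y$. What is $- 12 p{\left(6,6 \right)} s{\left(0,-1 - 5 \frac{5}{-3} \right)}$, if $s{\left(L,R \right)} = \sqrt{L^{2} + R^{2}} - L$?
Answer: $-2640$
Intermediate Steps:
$p{\left(f,Y \right)} = - Y + Y f$ ($p{\left(f,Y \right)} = Y f - Y = - Y + Y f$)
$- 12 p{\left(6,6 \right)} s{\left(0,-1 - 5 \frac{5}{-3} \right)} = - 12 \cdot 6 \left(-1 + 6\right) \left(\sqrt{0^{2} + \left(-1 - 5 \frac{5}{-3}\right)^{2}} - 0\right) = - 12 \cdot 6 \cdot 5 \left(\sqrt{0 + \left(-1 - 5 \cdot 5 \left(- \frac{1}{3}\right)\right)^{2}} + 0\right) = \left(-12\right) 30 \left(\sqrt{0 + \left(-1 - - \frac{25}{3}\right)^{2}} + 0\right) = - 360 \left(\sqrt{0 + \left(-1 + \frac{25}{3}\right)^{2}} + 0\right) = - 360 \left(\sqrt{0 + \left(\frac{22}{3}\right)^{2}} + 0\right) = - 360 \left(\sqrt{0 + \frac{484}{9}} + 0\right) = - 360 \left(\sqrt{\frac{484}{9}} + 0\right) = - 360 \left(\frac{22}{3} + 0\right) = \left(-360\right) \frac{22}{3} = -2640$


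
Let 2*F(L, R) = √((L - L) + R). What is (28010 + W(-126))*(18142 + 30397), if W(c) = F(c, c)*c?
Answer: 1359577390 - 9173871*I*√14 ≈ 1.3596e+9 - 3.4326e+7*I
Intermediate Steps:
F(L, R) = √R/2 (F(L, R) = √((L - L) + R)/2 = √(0 + R)/2 = √R/2)
W(c) = c^(3/2)/2 (W(c) = (√c/2)*c = c^(3/2)/2)
(28010 + W(-126))*(18142 + 30397) = (28010 + (-126)^(3/2)/2)*(18142 + 30397) = (28010 + (-378*I*√14)/2)*48539 = (28010 - 189*I*√14)*48539 = 1359577390 - 9173871*I*√14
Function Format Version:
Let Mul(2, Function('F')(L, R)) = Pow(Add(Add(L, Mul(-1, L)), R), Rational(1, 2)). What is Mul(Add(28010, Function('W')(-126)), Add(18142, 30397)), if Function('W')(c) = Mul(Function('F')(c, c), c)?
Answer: Add(1359577390, Mul(-9173871, I, Pow(14, Rational(1, 2)))) ≈ Add(1.3596e+9, Mul(-3.4326e+7, I))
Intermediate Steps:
Function('F')(L, R) = Mul(Rational(1, 2), Pow(R, Rational(1, 2))) (Function('F')(L, R) = Mul(Rational(1, 2), Pow(Add(Add(L, Mul(-1, L)), R), Rational(1, 2))) = Mul(Rational(1, 2), Pow(Add(0, R), Rational(1, 2))) = Mul(Rational(1, 2), Pow(R, Rational(1, 2))))
Function('W')(c) = Mul(Rational(1, 2), Pow(c, Rational(3, 2))) (Function('W')(c) = Mul(Mul(Rational(1, 2), Pow(c, Rational(1, 2))), c) = Mul(Rational(1, 2), Pow(c, Rational(3, 2))))
Mul(Add(28010, Function('W')(-126)), Add(18142, 30397)) = Mul(Add(28010, Mul(Rational(1, 2), Pow(-126, Rational(3, 2)))), Add(18142, 30397)) = Mul(Add(28010, Mul(Rational(1, 2), Mul(-378, I, Pow(14, Rational(1, 2))))), 48539) = Mul(Add(28010, Mul(-189, I, Pow(14, Rational(1, 2)))), 48539) = Add(1359577390, Mul(-9173871, I, Pow(14, Rational(1, 2))))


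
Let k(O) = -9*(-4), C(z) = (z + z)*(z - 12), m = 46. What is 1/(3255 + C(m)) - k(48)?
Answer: -229787/6383 ≈ -36.000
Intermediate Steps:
C(z) = 2*z*(-12 + z) (C(z) = (2*z)*(-12 + z) = 2*z*(-12 + z))
k(O) = 36
1/(3255 + C(m)) - k(48) = 1/(3255 + 2*46*(-12 + 46)) - 1*36 = 1/(3255 + 2*46*34) - 36 = 1/(3255 + 3128) - 36 = 1/6383 - 36 = -229787/6383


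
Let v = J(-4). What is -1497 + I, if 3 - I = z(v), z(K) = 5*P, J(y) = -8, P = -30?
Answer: -1344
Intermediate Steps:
v = -8
z(K) = -150 (z(K) = 5*(-30) = -150)
I = 153 (I = 3 - 1*(-150) = 3 + 150 = 153)
-1497 + I = -1497 + 153 = -1344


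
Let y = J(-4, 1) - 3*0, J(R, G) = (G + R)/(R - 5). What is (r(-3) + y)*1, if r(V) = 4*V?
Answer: -35/3 ≈ -11.667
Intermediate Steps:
J(R, G) = (G + R)/(-5 + R)
y = 1/3 (y = (1 - 4)/(-5 - 4) - 3*0 = -3/(-9) + 0 = -1/9*(-3) + 0 = 1/3 + 0 = 1/3 ≈ 0.33333)
(r(-3) + y)*1 = (4*(-3) + 1/3)*1 = (-12 + 1/3)*1 = -35/3*1 = -35/3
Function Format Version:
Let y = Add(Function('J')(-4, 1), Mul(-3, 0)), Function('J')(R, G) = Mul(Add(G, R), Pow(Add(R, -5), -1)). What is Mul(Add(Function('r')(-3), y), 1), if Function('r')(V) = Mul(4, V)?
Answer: Rational(-35, 3) ≈ -11.667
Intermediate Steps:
Function('J')(R, G) = Mul(Pow(Add(-5, R), -1), Add(G, R)) (Function('J')(R, G) = Mul(Add(G, R), Pow(Add(-5, R), -1)) = Mul(Pow(Add(-5, R), -1), Add(G, R)))
y = Rational(1, 3) (y = Add(Mul(Pow(Add(-5, -4), -1), Add(1, -4)), Mul(-3, 0)) = Add(Mul(Pow(-9, -1), -3), 0) = Add(Mul(Rational(-1, 9), -3), 0) = Add(Rational(1, 3), 0) = Rational(1, 3) ≈ 0.33333)
Mul(Add(Function('r')(-3), y), 1) = Mul(Add(Mul(4, -3), Rational(1, 3)), 1) = Mul(Add(-12, Rational(1, 3)), 1) = Mul(Rational(-35, 3), 1) = Rational(-35, 3)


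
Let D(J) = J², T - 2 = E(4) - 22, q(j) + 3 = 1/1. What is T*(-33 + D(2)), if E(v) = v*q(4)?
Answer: 812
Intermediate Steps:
q(j) = -2 (q(j) = -3 + 1/1 = -3 + 1 = -2)
E(v) = -2*v (E(v) = v*(-2) = -2*v)
T = -28 (T = 2 + (-2*4 - 22) = 2 + (-8 - 22) = 2 - 30 = -28)
T*(-33 + D(2)) = -28*(-33 + 2²) = -28*(-33 + 4) = -28*(-29) = 812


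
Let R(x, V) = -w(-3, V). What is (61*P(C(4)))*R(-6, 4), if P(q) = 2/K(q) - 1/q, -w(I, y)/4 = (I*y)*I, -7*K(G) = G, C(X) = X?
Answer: -32940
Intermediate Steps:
K(G) = -G/7
w(I, y) = -4*y*I**2 (w(I, y) = -4*I*y*I = -4*y*I**2)
R(x, V) = 36*V (R(x, V) = -(-4)*V*(-3)**2 = -(-4)*V*9 = -(-36)*V = 36*V)
P(q) = -15/q (P(q) = 2/((-q/7)) - 1/q = 2*(-7/q) - 1/q = -14/q - 1/q = -15/q)
(61*P(C(4)))*R(-6, 4) = (61*(-15/4))*(36*4) = (61*(-15*1/4))*144 = (61*(-15/4))*144 = -915/4*144 = -32940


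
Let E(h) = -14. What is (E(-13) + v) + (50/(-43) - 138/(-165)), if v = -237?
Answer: -594387/2365 ≈ -251.33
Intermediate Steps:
(E(-13) + v) + (50/(-43) - 138/(-165)) = (-14 - 237) + (50/(-43) - 138/(-165)) = -251 + (50*(-1/43) - 138*(-1/165)) = -251 + (-50/43 + 46/55) = -251 - 772/2365 = -594387/2365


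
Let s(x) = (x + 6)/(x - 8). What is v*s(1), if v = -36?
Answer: 36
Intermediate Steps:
s(x) = (6 + x)/(-8 + x)
v*s(1) = -36*(6 + 1)/(-8 + 1) = -36*7/(-7) = -(-36)*7/7 = -36*(-1) = 36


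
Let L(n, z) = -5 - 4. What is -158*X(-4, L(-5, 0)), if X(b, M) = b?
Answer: 632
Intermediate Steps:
L(n, z) = -9
-158*X(-4, L(-5, 0)) = -158*(-4) = 632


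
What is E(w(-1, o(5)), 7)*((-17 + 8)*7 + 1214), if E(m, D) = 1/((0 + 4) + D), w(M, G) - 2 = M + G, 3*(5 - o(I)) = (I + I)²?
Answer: 1151/11 ≈ 104.64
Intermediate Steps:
o(I) = 5 - 4*I²/3 (o(I) = 5 - (I + I)²/3 = 5 - 4*I²/3)
w(M, G) = 2 + G + M (w(M, G) = 2 + (M + G) = 2 + (G + M) = 2 + G + M)
E(m, D) = 1/(4 + D)
E(w(-1, o(5)), 7)*((-17 + 8)*7 + 1214) = ((-17 + 8)*7 + 1214)/(4 + 7) = (-9*7 + 1214)/11 = (-63 + 1214)/11 = (1/11)*1151 = 1151/11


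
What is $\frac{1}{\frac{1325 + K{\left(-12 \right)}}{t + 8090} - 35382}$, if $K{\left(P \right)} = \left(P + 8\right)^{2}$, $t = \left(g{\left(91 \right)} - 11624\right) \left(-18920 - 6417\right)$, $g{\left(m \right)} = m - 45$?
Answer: $- \frac{293359876}{10379659131291} \approx -2.8263 \cdot 10^{-5}$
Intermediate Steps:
$g{\left(m \right)} = -45 + m$ ($g{\left(m \right)} = m - 45 = -45 + m$)
$t = 293351786$ ($t = \left(\left(-45 + 91\right) - 11624\right) \left(-18920 - 6417\right) = \left(46 - 11624\right) \left(-25337\right) = \left(-11578\right) \left(-25337\right) = 293351786$)
$K{\left(P \right)} = \left(8 + P\right)^{2}$
$\frac{1}{\frac{1325 + K{\left(-12 \right)}}{t + 8090} - 35382} = \frac{1}{\frac{1325 + \left(8 - 12\right)^{2}}{293351786 + 8090} - 35382} = \frac{1}{\frac{1325 + \left(-4\right)^{2}}{293359876} - 35382} = \frac{1}{\left(1325 + 16\right) \frac{1}{293359876} - 35382} = \frac{1}{1341 \cdot \frac{1}{293359876} - 35382} = \frac{1}{\frac{1341}{293359876} - 35382} = \frac{1}{- \frac{10379659131291}{293359876}} = - \frac{293359876}{10379659131291}$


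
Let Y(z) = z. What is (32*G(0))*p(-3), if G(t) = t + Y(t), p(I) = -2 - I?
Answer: 0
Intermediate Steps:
G(t) = 2*t (G(t) = t + t = 2*t)
(32*G(0))*p(-3) = (32*(2*0))*(-2 - 1*(-3)) = (32*0)*(-2 + 3) = 0*1 = 0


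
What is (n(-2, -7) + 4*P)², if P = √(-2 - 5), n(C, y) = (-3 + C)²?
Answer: 513 + 200*I*√7 ≈ 513.0 + 529.15*I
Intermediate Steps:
P = I*√7 (P = √(-7) = I*√7 ≈ 2.6458*I)
(n(-2, -7) + 4*P)² = ((-3 - 2)² + 4*(I*√7))² = ((-5)² + 4*I*√7)² = (25 + 4*I*√7)²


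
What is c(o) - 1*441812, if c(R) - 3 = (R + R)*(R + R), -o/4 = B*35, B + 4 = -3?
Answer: 3399791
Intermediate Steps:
B = -7 (B = -4 - 3 = -7)
o = 980 (o = -(-28)*35 = -4*(-245) = 980)
c(R) = 3 + 4*R**2 (c(R) = 3 + (R + R)*(R + R) = 3 + (2*R)*(2*R) = 3 + 4*R**2)
c(o) - 1*441812 = (3 + 4*980**2) - 1*441812 = (3 + 4*960400) - 441812 = (3 + 3841600) - 441812 = 3841603 - 441812 = 3399791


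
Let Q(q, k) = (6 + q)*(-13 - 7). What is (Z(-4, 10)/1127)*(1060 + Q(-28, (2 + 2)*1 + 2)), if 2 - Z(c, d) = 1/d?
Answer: 2850/1127 ≈ 2.5288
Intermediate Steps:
Z(c, d) = 2 - 1/d
Q(q, k) = -120 - 20*q (Q(q, k) = (6 + q)*(-20) = -120 - 20*q)
(Z(-4, 10)/1127)*(1060 + Q(-28, (2 + 2)*1 + 2)) = ((2 - 1/10)/1127)*(1060 + (-120 - 20*(-28))) = ((2 - 1*1/10)*(1/1127))*(1060 + (-120 + 560)) = ((2 - 1/10)*(1/1127))*(1060 + 440) = ((19/10)*(1/1127))*1500 = (19/11270)*1500 = 2850/1127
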